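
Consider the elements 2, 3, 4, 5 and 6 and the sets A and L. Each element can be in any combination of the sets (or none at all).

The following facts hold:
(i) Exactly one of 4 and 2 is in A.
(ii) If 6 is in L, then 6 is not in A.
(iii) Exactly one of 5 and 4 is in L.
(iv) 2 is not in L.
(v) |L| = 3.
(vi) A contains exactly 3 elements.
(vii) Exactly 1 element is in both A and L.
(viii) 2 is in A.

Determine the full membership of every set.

A = {2, 3, 5}; L = {3, 4, 6}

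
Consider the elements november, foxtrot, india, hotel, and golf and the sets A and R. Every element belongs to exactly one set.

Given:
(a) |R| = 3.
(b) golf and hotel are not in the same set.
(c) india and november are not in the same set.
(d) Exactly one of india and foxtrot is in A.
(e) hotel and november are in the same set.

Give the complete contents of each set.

A = {golf, india}; R = {foxtrot, hotel, november}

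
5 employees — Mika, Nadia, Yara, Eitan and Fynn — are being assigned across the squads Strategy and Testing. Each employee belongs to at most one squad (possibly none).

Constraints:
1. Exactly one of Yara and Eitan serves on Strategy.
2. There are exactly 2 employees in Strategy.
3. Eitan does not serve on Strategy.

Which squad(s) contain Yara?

Yara: Strategy

From (3): Eitan ∉ Strategy.
(1) (exactly one): Yara ∈ Strategy.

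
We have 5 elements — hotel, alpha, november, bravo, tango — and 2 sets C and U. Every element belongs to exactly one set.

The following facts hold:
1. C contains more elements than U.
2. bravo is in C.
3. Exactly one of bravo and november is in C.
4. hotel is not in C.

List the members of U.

U = {hotel, november}

From (2): bravo ∈ C.
From (4): hotel ∉ C.
(3) (exactly one): november ∉ C.
Only one set left: hotel ∈ U.
Only one set left: november ∈ U.
Suppose alpha ∈ U: no assignment then satisfies all the clues, so alpha ∉ U.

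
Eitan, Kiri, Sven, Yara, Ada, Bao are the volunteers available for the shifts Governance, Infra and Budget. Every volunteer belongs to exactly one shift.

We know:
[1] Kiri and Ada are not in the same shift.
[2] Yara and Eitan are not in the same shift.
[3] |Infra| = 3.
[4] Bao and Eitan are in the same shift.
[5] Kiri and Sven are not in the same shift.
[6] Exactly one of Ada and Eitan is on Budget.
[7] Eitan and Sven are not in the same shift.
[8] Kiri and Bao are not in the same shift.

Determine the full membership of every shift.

Governance = {Kiri}; Infra = {Ada, Sven, Yara}; Budget = {Bao, Eitan}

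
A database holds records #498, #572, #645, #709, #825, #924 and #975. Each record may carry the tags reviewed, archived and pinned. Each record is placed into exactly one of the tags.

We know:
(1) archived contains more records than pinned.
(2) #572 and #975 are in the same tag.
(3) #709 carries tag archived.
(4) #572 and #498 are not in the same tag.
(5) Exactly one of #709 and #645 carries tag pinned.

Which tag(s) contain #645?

#645: pinned

From (3): #709 ∈ archived.
(5) (exactly one): #645 ∈ pinned.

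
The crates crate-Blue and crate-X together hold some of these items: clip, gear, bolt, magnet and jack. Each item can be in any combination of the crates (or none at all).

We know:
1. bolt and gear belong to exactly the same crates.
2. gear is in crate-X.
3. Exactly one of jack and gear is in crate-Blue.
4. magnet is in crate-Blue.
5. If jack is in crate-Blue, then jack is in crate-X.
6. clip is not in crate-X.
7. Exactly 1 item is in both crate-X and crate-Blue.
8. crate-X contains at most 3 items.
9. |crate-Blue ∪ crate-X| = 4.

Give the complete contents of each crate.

crate-Blue = {jack, magnet}; crate-X = {bolt, gear, jack}

From (2): gear ∈ crate-X.
From (4): magnet ∈ crate-Blue.
From (6): clip ∉ crate-X.
(1): bolt matches gear: bolt ∈ crate-X.
Suppose clip ∈ crate-Blue: no assignment then satisfies all the clues, so clip ∉ crate-Blue.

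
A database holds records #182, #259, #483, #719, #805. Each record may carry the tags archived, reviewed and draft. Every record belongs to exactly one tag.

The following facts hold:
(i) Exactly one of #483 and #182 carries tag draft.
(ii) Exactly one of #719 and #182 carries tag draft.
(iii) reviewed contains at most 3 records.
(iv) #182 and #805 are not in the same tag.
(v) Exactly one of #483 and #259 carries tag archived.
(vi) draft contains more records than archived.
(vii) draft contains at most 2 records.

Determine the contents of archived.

archived = {#483}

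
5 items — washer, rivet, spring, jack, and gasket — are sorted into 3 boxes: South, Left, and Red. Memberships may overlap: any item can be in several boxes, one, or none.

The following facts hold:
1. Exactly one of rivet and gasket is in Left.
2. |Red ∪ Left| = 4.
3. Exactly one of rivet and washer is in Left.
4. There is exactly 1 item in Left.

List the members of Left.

Left = {rivet}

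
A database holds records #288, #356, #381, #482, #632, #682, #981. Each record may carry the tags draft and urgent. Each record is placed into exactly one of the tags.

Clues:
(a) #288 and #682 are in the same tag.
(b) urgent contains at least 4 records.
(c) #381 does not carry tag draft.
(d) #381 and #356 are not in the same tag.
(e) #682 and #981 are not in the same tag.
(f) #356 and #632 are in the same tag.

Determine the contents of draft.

draft = {#356, #632, #981}

From (c): #381 ∉ draft.
Only one tag left: #381 ∈ urgent.
(d): #356 ∉ urgent.
(f): #632 matches #356: #632 ∉ urgent.
Only one tag left: #356 ∈ draft.
Only one tag left: #632 ∈ draft.
Suppose #288 ∈ draft: no assignment then satisfies all the clues, so #288 ∉ draft.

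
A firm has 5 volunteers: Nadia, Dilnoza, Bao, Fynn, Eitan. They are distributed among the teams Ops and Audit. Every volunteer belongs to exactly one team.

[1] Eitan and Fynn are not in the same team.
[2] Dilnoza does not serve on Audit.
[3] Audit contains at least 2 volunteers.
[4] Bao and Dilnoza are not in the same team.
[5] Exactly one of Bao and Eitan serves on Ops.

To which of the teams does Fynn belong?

From (2): Dilnoza ∉ Audit.
Only one team left: Dilnoza ∈ Ops.
(4): Bao ∉ Ops.
(5) (exactly one): Eitan ∈ Ops.
Only one team left: Bao ∈ Audit.
(1): Fynn ∉ Ops.
Only one team left: Fynn ∈ Audit.

Fynn: Audit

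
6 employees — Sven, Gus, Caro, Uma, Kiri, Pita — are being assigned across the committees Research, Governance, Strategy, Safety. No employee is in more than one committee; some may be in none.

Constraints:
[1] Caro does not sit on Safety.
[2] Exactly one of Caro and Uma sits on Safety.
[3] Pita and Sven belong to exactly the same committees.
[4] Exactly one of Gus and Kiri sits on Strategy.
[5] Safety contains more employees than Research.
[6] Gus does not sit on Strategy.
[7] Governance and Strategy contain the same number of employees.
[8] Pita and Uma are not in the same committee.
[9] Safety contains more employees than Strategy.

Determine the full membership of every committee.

Research = {}; Governance = {Caro}; Strategy = {Kiri}; Safety = {Gus, Uma}

From (1): Caro ∉ Safety.
From (6): Gus ∉ Strategy.
(2) (exactly one): Uma ∈ Safety.
(4) (exactly one): Kiri ∈ Strategy.
(8): Pita ∉ Safety.
(3): Sven matches Pita: Sven ∉ Safety.
Suppose Sven ∈ Research: no assignment then satisfies all the clues, so Sven ∉ Research.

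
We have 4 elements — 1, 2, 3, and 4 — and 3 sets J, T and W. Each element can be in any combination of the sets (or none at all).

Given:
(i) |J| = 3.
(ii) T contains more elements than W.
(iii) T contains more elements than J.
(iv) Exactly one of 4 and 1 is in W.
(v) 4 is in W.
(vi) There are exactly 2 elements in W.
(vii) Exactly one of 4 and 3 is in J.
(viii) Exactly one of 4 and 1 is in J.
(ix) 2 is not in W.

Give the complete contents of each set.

J = {1, 2, 3}; T = {1, 2, 3, 4}; W = {3, 4}

From (v): 4 ∈ W.
From (ix): 2 ∉ W.
(iv) (exactly one): 1 ∉ W.
(vi): only 2 candidates remain for W, so all are in.
Suppose 1 ∉ J: no assignment then satisfies all the clues, so 1 ∈ J.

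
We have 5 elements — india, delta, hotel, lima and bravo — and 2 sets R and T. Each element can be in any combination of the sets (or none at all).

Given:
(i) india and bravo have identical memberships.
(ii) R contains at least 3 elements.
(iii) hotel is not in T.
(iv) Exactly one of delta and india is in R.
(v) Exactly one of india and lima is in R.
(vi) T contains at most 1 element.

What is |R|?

3

From (iii): hotel ∉ T.
Suppose india ∈ T: no assignment then satisfies all the clues, so india ∉ T.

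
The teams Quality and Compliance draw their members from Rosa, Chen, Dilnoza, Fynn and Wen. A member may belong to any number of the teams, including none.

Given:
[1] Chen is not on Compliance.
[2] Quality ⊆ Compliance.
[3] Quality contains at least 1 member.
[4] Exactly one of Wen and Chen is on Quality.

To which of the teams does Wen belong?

Wen: Compliance, Quality

From (1): Chen ∉ Compliance.
(2) contrapositive: Chen ∉ Quality.
(4) (exactly one): Wen ∈ Quality.
(2) with Wen ∈ Quality: Wen ∈ Compliance.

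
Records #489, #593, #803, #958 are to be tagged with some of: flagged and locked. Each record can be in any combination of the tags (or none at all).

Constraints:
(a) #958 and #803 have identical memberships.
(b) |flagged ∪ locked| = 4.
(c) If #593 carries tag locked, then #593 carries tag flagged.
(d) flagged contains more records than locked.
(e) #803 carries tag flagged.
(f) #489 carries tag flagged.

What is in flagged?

From (e): #803 ∈ flagged.
From (f): #489 ∈ flagged.
(a): #958 matches #803: #958 ∈ flagged.
Suppose #593 ∉ flagged: no assignment then satisfies all the clues, so #593 ∈ flagged.

flagged = {#489, #593, #803, #958}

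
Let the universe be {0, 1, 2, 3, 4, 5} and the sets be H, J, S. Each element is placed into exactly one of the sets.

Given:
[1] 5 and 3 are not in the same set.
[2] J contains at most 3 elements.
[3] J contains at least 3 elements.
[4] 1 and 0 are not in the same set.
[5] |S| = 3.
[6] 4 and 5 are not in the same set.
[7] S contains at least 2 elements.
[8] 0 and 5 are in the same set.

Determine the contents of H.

H = {}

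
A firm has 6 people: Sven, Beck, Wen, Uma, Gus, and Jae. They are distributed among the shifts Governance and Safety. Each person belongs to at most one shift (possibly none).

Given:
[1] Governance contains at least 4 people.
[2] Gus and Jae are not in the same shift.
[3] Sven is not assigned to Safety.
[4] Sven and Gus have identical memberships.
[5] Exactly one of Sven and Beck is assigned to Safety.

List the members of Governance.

Governance = {Gus, Sven, Uma, Wen}

From (3): Sven ∉ Safety.
(4): Gus matches Sven: Gus ∉ Safety.
(5) (exactly one): Beck ∈ Safety.
Suppose Sven ∉ Governance: no assignment then satisfies all the clues, so Sven ∈ Governance.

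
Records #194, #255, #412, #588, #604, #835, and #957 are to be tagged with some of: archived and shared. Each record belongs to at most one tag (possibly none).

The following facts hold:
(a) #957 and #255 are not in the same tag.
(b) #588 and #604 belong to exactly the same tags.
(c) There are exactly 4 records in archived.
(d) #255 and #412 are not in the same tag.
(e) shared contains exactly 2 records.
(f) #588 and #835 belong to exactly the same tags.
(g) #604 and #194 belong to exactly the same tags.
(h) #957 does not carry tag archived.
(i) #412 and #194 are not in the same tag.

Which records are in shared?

From (h): #957 ∉ archived.
Suppose #194 ∈ shared: no assignment then satisfies all the clues, so #194 ∉ shared.

shared = {#412, #957}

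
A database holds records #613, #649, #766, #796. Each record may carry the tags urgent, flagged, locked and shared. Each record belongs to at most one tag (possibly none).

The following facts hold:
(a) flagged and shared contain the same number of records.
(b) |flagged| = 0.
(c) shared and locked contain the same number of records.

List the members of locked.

locked = {}

(b): flagged already has 0, so the rest are out.
Suppose #613 ∈ locked: no assignment then satisfies all the clues, so #613 ∉ locked.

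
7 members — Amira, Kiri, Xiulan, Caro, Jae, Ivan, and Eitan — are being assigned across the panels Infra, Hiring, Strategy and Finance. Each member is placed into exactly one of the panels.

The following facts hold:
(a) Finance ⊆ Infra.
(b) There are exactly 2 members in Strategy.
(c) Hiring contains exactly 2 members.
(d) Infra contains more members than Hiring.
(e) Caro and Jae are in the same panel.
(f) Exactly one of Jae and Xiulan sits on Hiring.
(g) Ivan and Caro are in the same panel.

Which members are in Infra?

Infra = {Caro, Ivan, Jae}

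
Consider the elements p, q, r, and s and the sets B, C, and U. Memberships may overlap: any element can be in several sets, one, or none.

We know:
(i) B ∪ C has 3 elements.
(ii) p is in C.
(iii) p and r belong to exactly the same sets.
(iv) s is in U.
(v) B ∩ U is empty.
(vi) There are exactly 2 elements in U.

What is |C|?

3

From (ii): p ∈ C.
From (iv): s ∈ U.
(iii): r matches p: r ∈ C.
(v) (disjoint): s ∉ B.
Suppose p ∈ U: no assignment then satisfies all the clues, so p ∉ U.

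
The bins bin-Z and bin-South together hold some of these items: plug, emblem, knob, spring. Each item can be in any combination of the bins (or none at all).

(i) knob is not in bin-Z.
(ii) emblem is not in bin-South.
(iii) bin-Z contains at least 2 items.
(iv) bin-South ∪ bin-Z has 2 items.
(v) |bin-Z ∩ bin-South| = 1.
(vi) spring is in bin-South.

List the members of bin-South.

bin-South = {spring}

From (i): knob ∉ bin-Z.
From (ii): emblem ∉ bin-South.
From (vi): spring ∈ bin-South.
Suppose plug ∈ bin-South: no assignment then satisfies all the clues, so plug ∉ bin-South.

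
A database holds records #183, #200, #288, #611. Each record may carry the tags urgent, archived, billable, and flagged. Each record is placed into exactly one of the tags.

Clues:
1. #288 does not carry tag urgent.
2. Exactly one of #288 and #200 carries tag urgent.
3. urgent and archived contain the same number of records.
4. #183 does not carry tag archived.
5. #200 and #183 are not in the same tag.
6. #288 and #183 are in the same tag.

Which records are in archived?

archived = {#611}

From (1): #288 ∉ urgent.
From (4): #183 ∉ archived.
(2) (exactly one): #200 ∈ urgent.
(5): #183 ∉ urgent.
(6): #288 matches #183: #288 ∉ archived.
Suppose #611 ∉ archived: no assignment then satisfies all the clues, so #611 ∈ archived.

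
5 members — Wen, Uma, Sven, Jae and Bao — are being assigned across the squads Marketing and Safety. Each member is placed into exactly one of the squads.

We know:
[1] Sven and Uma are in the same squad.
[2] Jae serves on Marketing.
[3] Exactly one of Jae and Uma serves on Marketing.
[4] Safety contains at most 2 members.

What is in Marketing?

Marketing = {Bao, Jae, Wen}

From (2): Jae ∈ Marketing.
(3) (exactly one): Uma ∉ Marketing.
Only one squad left: Uma ∈ Safety.
(1): Sven matches Uma: Sven ∉ Marketing.
(1): Sven matches Uma: Sven ∈ Safety.
(4): Safety already has 2, so the rest are out.
Only one squad left: Wen ∈ Marketing.
Only one squad left: Bao ∈ Marketing.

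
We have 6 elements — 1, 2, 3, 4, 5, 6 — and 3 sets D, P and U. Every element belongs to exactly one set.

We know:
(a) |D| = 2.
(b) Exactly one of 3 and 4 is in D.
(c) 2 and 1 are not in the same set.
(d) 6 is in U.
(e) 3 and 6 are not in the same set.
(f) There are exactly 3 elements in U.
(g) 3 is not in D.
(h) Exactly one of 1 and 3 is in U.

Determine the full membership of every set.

From (d): 6 ∈ U.
From (g): 3 ∉ D.
(b) (exactly one): 4 ∈ D.
(e): 3 ∉ U.
(h) (exactly one): 1 ∈ U.
Only one set left: 3 ∈ P.
(c): 2 ∉ U.
(f): only 3 candidates remain for U, so all are in.
(a): only 2 candidates remain for D, so all are in.

D = {2, 4}; P = {3}; U = {1, 5, 6}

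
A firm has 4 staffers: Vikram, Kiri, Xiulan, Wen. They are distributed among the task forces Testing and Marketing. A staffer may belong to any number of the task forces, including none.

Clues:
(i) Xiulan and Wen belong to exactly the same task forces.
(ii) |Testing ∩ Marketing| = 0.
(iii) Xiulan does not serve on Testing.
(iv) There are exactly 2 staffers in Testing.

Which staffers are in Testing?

From (iii): Xiulan ∉ Testing.
(i): Wen matches Xiulan: Wen ∉ Testing.
(iv): only 2 candidates remain for Testing, so all are in.

Testing = {Kiri, Vikram}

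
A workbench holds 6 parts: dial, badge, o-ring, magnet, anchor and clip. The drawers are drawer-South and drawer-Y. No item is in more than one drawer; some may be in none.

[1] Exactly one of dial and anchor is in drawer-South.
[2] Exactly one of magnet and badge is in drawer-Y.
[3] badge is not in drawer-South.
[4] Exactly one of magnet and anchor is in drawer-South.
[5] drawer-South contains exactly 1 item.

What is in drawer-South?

drawer-South = {anchor}

From (3): badge ∉ drawer-South.
Suppose dial ∈ drawer-South: no assignment then satisfies all the clues, so dial ∉ drawer-South.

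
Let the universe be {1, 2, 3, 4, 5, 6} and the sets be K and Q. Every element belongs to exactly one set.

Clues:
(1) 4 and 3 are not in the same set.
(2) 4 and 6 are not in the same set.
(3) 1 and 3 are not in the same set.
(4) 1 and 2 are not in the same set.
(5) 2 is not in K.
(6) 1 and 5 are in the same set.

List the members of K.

From (5): 2 ∉ K.
Only one set left: 2 ∈ Q.
(4): 1 ∉ Q.
(6): 5 matches 1: 5 ∉ Q.
Only one set left: 1 ∈ K.
Only one set left: 5 ∈ K.
(3): 3 ∉ K.
Only one set left: 3 ∈ Q.
(1): 4 ∉ Q.
Only one set left: 4 ∈ K.
(2): 6 ∉ K.
Only one set left: 6 ∈ Q.

K = {1, 4, 5}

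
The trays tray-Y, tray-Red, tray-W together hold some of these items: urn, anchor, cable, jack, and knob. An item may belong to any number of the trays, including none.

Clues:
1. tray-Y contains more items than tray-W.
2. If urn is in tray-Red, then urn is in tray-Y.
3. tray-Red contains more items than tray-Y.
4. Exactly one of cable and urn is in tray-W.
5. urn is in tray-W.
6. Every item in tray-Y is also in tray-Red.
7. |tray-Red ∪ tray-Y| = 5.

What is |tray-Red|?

From (5): urn ∈ tray-W.
(4) (exactly one): cable ∉ tray-W.
Suppose urn ∉ tray-Y: no assignment then satisfies all the clues, so urn ∈ tray-Y.

5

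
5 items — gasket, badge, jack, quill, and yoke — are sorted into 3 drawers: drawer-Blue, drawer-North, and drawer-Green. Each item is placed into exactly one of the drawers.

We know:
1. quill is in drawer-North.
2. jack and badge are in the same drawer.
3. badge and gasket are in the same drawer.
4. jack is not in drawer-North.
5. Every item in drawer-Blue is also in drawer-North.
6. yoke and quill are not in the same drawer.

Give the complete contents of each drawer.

From (1): quill ∈ drawer-North.
From (4): jack ∉ drawer-North.
(2): badge matches jack: badge ∉ drawer-North.
(3): gasket matches badge: gasket ∉ drawer-North.
(5) contrapositive: gasket ∉ drawer-Blue.
(5) contrapositive: badge ∉ drawer-Blue.
(5) contrapositive: jack ∉ drawer-Blue.
(6): yoke ∉ drawer-North.
Only one drawer left: gasket ∈ drawer-Green.
Only one drawer left: badge ∈ drawer-Green.
Only one drawer left: jack ∈ drawer-Green.
Only one drawer left: yoke ∈ drawer-Green.

drawer-Blue = {}; drawer-North = {quill}; drawer-Green = {badge, gasket, jack, yoke}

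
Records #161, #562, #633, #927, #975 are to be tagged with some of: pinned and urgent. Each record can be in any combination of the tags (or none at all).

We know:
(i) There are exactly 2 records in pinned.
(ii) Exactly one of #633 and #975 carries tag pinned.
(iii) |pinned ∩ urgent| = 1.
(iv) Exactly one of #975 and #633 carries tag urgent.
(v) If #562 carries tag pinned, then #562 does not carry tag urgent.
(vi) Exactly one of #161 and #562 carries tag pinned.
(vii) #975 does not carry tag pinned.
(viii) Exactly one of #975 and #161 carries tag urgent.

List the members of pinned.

pinned = {#562, #633}

From (vii): #975 ∉ pinned.
(ii) (exactly one): #633 ∈ pinned.
Suppose #161 ∈ pinned: no assignment then satisfies all the clues, so #161 ∉ pinned.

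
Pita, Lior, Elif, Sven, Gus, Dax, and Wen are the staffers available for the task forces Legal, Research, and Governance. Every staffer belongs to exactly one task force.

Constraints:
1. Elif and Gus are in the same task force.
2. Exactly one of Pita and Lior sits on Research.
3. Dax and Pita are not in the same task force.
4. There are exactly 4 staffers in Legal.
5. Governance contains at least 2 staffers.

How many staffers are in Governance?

2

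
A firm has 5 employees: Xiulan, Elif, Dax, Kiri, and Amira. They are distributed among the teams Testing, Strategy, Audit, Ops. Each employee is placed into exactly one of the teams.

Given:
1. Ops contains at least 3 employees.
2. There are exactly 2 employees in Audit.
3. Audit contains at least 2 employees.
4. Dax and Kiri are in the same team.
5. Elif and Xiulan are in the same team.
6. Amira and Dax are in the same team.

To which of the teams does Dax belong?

Dax: Ops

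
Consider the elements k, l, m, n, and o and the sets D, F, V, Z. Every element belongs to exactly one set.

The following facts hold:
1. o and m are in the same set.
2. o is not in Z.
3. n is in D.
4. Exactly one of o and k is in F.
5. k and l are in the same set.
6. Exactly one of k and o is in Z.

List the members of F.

From (2): o ∉ Z.
From (3): n ∈ D.
(1): m matches o: m ∉ Z.
(6) (exactly one): k ∈ Z.
(4) (exactly one): o ∈ F.
(5): l matches k: l ∉ D.
(5): l matches k: l ∉ F.
(5): l matches k: l ∉ V.
(5): l matches k: l ∈ Z.
(1): m matches o: m ∉ D.
(1): m matches o: m ∈ F.

F = {m, o}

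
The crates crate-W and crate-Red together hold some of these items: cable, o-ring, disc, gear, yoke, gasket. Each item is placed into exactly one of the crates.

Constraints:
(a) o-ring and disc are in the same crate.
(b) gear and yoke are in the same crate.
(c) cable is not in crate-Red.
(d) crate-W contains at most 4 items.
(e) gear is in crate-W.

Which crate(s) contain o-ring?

o-ring: crate-Red

From (c): cable ∉ crate-Red.
From (e): gear ∈ crate-W.
(b): yoke matches gear: yoke ∈ crate-W.
Only one crate left: cable ∈ crate-W.
Suppose o-ring ∈ crate-W: no assignment then satisfies all the clues, so o-ring ∉ crate-W.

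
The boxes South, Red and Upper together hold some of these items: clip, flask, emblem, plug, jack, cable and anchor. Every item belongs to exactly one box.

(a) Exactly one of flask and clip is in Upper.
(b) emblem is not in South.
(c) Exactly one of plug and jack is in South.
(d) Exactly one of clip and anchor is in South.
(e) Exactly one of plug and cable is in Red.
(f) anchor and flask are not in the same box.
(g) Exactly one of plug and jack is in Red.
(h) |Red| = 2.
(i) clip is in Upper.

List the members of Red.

Red = {flask, plug}

From (b): emblem ∉ South.
From (i): clip ∈ Upper.
(a) (exactly one): flask ∉ Upper.
(d) (exactly one): anchor ∈ South.
(f): flask ∉ South.
Only one box left: flask ∈ Red.
Suppose emblem ∈ Red: no assignment then satisfies all the clues, so emblem ∉ Red.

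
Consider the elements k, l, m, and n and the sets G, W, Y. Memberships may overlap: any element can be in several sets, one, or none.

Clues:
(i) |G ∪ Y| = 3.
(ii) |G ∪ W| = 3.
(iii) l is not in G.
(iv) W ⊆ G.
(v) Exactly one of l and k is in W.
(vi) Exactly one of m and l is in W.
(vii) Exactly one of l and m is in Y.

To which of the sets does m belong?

m: G, W, Y

From (iii): l ∉ G.
(iv) contrapositive: l ∉ W.
(v) (exactly one): k ∈ W.
(vi) (exactly one): m ∈ W.
(iv) with k ∈ W: k ∈ G.
(iv) with m ∈ W: m ∈ G.
Suppose m ∉ Y: no assignment then satisfies all the clues, so m ∈ Y.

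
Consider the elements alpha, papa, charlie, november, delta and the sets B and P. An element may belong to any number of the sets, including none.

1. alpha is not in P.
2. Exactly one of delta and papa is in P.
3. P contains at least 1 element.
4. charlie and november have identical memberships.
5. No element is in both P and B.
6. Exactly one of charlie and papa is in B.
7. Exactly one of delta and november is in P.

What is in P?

P = {delta}

From (1): alpha ∉ P.
Suppose papa ∈ P: no assignment then satisfies all the clues, so papa ∉ P.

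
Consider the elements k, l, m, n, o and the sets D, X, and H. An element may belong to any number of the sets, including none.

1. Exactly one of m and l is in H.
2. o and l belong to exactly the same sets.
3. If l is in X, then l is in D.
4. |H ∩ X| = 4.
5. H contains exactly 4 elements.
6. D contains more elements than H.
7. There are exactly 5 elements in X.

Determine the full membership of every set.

D = {k, l, m, n, o}; X = {k, l, m, n, o}; H = {k, l, n, o}

(7): only 5 candidates remain for X, so all are in.
(3): l ∈ D.
(2): o matches l: o ∈ D.
Suppose k ∉ D: no assignment then satisfies all the clues, so k ∈ D.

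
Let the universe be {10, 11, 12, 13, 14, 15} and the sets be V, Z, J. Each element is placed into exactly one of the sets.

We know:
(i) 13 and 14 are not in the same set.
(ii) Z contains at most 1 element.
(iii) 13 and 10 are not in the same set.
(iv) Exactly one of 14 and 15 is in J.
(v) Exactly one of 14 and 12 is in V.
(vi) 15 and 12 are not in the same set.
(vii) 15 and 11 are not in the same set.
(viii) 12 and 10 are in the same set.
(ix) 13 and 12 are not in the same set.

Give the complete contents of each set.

V = {10, 11, 12}; Z = {14}; J = {13, 15}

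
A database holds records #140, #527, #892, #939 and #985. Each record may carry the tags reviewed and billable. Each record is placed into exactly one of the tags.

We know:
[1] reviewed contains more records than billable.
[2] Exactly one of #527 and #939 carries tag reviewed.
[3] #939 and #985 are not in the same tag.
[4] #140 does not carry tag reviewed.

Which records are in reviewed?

reviewed = {#527, #892, #985}

From (4): #140 ∉ reviewed.
Only one tag left: #140 ∈ billable.
Suppose #527 ∉ reviewed: no assignment then satisfies all the clues, so #527 ∈ reviewed.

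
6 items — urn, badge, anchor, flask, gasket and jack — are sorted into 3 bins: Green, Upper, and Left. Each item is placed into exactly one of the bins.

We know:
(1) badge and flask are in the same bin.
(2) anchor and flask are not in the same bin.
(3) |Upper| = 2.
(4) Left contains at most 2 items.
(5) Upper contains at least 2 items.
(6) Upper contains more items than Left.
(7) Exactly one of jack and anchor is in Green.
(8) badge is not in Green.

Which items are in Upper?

Upper = {badge, flask}

From (8): badge ∉ Green.
(1): flask matches badge: flask ∉ Green.
Suppose urn ∈ Upper: no assignment then satisfies all the clues, so urn ∉ Upper.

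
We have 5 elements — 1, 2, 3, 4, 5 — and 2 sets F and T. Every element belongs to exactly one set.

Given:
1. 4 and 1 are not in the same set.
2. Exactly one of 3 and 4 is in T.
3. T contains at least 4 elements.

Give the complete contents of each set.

F = {4}; T = {1, 2, 3, 5}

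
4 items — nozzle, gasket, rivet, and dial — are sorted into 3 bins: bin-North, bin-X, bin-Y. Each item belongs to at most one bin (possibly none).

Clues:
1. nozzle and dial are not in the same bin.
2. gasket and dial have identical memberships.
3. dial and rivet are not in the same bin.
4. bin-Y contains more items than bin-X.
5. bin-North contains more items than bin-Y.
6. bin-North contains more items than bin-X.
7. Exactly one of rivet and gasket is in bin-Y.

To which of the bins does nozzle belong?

nozzle: none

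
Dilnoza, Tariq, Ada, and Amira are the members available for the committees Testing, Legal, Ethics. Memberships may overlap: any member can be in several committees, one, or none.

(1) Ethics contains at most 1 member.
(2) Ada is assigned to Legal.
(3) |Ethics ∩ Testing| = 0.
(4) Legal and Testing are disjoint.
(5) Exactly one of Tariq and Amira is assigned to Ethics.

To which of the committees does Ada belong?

Ada: Legal

From (2): Ada ∈ Legal.
(4) (disjoint): Ada ∉ Testing.
Suppose Ada ∈ Ethics: no assignment then satisfies all the clues, so Ada ∉ Ethics.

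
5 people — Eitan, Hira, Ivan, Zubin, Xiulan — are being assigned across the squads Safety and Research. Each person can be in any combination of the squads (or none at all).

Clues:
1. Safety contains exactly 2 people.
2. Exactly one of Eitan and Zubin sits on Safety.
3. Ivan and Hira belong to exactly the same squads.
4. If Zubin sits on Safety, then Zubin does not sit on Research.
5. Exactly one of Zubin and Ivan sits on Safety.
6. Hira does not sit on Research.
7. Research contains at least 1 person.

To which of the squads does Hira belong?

From (6): Hira ∉ Research.
(3): Ivan matches Hira: Ivan ∉ Research.
Suppose Hira ∈ Safety: no assignment then satisfies all the clues, so Hira ∉ Safety.

Hira: none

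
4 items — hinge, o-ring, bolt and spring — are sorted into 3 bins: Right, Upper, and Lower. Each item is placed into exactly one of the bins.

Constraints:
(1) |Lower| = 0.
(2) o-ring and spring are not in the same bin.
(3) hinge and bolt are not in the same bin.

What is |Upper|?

2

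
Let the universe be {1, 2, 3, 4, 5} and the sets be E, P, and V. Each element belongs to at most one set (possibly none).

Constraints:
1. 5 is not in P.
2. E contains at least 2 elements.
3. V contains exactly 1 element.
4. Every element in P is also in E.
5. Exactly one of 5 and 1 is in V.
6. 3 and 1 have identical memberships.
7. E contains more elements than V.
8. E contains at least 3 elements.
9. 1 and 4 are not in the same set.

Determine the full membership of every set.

E = {1, 2, 3}; P = {}; V = {5}

From (1): 5 ∉ P.
Suppose 1 ∉ E: no assignment then satisfies all the clues, so 1 ∈ E.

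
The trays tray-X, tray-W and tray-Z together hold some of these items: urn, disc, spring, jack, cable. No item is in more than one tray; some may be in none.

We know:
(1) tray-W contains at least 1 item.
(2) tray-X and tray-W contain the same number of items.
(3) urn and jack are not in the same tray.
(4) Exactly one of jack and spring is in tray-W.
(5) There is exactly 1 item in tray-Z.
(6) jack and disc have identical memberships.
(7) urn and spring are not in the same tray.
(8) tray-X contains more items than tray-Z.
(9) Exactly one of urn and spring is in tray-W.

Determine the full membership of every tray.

tray-X = {disc, jack}; tray-W = {cable, spring}; tray-Z = {urn}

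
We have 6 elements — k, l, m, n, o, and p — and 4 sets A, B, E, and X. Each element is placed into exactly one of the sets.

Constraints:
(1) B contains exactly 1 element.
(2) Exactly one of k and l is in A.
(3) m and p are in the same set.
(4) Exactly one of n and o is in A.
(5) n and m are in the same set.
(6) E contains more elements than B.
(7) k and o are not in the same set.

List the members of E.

E = {m, n, p}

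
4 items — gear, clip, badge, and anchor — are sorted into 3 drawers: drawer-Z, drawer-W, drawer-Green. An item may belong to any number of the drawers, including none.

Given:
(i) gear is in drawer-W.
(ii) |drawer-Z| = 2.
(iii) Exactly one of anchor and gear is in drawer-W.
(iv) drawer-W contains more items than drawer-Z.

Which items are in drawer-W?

drawer-W = {badge, clip, gear}

From (i): gear ∈ drawer-W.
(iii) (exactly one): anchor ∉ drawer-W.
Suppose clip ∉ drawer-W: no assignment then satisfies all the clues, so clip ∈ drawer-W.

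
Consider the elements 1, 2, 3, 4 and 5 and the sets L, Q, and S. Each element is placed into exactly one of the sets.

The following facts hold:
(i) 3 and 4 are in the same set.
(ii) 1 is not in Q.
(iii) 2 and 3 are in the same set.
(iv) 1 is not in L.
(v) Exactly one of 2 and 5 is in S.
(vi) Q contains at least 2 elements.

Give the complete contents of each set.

L = {}; Q = {2, 3, 4}; S = {1, 5}

From (ii): 1 ∉ Q.
From (iv): 1 ∉ L.
Only one set left: 1 ∈ S.
Suppose 2 ∈ L: no assignment then satisfies all the clues, so 2 ∉ L.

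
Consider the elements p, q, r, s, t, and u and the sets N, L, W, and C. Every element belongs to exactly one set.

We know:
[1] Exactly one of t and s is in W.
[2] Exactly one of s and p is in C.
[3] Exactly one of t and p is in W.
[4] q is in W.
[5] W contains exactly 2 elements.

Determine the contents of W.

From (4): q ∈ W.
Suppose p ∈ W: no assignment then satisfies all the clues, so p ∉ W.

W = {q, t}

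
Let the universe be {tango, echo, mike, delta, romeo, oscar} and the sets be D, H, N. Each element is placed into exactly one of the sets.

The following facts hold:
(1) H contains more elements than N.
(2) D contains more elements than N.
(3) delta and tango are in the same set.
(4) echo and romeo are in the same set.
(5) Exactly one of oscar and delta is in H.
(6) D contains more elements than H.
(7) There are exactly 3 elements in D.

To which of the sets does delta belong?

delta: H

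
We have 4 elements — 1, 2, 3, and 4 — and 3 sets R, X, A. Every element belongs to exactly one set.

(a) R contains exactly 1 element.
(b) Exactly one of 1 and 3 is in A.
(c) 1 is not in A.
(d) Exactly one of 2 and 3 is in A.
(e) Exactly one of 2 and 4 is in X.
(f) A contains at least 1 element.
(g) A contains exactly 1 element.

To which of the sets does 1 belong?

1: X

From (c): 1 ∉ A.
(b) (exactly one): 3 ∈ A.
(d) (exactly one): 2 ∉ A.
(g): A already has 1, so the rest are out.
Suppose 1 ∈ R: no assignment then satisfies all the clues, so 1 ∉ R.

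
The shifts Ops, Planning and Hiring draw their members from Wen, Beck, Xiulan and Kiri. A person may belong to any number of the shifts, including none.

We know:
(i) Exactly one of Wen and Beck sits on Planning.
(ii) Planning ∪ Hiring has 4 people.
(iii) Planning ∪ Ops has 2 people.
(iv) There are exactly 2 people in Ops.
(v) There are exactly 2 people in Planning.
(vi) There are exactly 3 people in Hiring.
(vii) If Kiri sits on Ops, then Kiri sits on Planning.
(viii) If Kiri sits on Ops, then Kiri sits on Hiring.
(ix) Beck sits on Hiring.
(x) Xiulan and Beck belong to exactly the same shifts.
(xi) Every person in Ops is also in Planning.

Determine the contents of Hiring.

From (ix): Beck ∈ Hiring.
(x): Xiulan matches Beck: Xiulan ∈ Hiring.
Suppose Wen ∈ Hiring: no assignment then satisfies all the clues, so Wen ∉ Hiring.

Hiring = {Beck, Kiri, Xiulan}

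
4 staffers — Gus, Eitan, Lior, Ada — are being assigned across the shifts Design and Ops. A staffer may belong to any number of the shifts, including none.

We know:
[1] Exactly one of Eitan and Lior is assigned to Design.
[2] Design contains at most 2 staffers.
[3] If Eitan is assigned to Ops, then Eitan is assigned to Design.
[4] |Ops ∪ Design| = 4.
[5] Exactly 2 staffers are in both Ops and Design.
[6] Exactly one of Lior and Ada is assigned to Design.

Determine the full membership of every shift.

Design = {Ada, Eitan}; Ops = {Ada, Eitan, Gus, Lior}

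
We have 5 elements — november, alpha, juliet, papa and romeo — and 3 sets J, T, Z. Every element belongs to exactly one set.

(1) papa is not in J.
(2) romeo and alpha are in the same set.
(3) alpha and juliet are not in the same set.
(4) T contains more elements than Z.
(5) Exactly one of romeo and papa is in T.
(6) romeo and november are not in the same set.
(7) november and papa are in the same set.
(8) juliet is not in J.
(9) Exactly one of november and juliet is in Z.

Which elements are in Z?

Z = {juliet}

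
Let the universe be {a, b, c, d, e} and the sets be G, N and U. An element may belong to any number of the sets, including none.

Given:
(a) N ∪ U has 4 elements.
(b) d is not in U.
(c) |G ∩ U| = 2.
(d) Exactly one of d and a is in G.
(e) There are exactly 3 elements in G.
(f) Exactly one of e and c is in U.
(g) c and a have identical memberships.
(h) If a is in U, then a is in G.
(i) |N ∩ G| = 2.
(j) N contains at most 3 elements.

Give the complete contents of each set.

G = {a, c, e}; N = {a, c, d}; U = {a, b, c}

From (b): d ∉ U.
Suppose a ∉ G: no assignment then satisfies all the clues, so a ∈ G.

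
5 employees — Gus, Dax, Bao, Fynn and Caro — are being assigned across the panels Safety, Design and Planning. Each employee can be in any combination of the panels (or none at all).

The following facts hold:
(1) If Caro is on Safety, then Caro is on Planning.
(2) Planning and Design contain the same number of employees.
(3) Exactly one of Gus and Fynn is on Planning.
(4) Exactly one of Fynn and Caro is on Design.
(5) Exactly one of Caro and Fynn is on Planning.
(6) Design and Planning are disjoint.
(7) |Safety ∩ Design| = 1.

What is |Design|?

2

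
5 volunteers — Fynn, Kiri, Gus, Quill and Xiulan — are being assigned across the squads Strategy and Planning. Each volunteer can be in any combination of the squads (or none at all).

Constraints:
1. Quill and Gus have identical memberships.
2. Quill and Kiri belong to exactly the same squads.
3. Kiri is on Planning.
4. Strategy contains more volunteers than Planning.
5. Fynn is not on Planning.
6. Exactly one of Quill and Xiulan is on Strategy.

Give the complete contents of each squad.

Strategy = {Fynn, Gus, Kiri, Quill}; Planning = {Gus, Kiri, Quill}

From (3): Kiri ∈ Planning.
From (5): Fynn ∉ Planning.
(2): Quill matches Kiri: Quill ∈ Planning.
(1): Gus matches Quill: Gus ∈ Planning.
Suppose Fynn ∉ Strategy: no assignment then satisfies all the clues, so Fynn ∈ Strategy.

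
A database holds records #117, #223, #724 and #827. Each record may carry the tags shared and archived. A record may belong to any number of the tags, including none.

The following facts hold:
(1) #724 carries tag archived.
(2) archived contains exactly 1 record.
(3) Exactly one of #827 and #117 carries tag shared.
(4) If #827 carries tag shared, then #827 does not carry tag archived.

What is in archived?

archived = {#724}

From (1): #724 ∈ archived.
(2): archived already has 1, so the rest are out.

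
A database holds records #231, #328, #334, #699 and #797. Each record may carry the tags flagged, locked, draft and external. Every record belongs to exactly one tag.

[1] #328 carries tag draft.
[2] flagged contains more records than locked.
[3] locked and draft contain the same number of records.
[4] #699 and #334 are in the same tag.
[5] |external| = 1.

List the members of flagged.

flagged = {#334, #699}

From (1): #328 ∈ draft.
Suppose #231 ∈ flagged: no assignment then satisfies all the clues, so #231 ∉ flagged.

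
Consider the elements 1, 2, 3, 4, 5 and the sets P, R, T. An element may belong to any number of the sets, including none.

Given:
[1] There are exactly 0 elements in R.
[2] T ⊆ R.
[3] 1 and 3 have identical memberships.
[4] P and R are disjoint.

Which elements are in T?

T = {}

(1): R already has 0, so the rest are out.
(2) contrapositive: 1 ∉ T.
(2) contrapositive: 2 ∉ T.
(2) contrapositive: 3 ∉ T.
(2) contrapositive: 4 ∉ T.
(2) contrapositive: 5 ∉ T.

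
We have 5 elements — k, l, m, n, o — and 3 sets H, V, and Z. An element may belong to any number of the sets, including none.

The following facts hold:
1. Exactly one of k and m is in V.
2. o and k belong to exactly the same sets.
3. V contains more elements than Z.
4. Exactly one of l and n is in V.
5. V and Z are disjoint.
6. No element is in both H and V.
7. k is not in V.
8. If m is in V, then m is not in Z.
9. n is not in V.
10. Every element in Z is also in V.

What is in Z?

From (7): k ∉ V.
From (9): n ∉ V.
(1) (exactly one): m ∈ V.
(2): o matches k: o ∉ V.
(4) (exactly one): l ∈ V.
(5) (disjoint): l ∉ Z.
(5) (disjoint): m ∉ Z.
(6) (disjoint): l ∉ H.
(6) (disjoint): m ∉ H.
(10) contrapositive: k ∉ Z.
(10) contrapositive: n ∉ Z.
(10) contrapositive: o ∉ Z.

Z = {}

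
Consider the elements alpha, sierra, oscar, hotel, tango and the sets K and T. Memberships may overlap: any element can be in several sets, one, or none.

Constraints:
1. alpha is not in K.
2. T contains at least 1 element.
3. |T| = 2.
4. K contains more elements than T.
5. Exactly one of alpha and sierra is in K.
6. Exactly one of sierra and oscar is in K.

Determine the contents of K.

K = {hotel, sierra, tango}

From (1): alpha ∉ K.
(5) (exactly one): sierra ∈ K.
(6) (exactly one): oscar ∉ K.
Suppose hotel ∉ K: no assignment then satisfies all the clues, so hotel ∈ K.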